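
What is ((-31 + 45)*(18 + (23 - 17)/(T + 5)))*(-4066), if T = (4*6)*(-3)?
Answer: -68308800/67 ≈ -1.0195e+6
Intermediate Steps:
T = -72 (T = 24*(-3) = -72)
((-31 + 45)*(18 + (23 - 17)/(T + 5)))*(-4066) = ((-31 + 45)*(18 + (23 - 17)/(-72 + 5)))*(-4066) = (14*(18 + 6/(-67)))*(-4066) = (14*(18 + 6*(-1/67)))*(-4066) = (14*(18 - 6/67))*(-4066) = (14*(1200/67))*(-4066) = (16800/67)*(-4066) = -68308800/67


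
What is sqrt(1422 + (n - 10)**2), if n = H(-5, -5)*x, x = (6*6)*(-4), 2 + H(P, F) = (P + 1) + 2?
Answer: sqrt(321778) ≈ 567.25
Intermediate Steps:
H(P, F) = 1 + P (H(P, F) = -2 + ((P + 1) + 2) = -2 + ((1 + P) + 2) = -2 + (3 + P) = 1 + P)
x = -144 (x = 36*(-4) = -144)
n = 576 (n = (1 - 5)*(-144) = -4*(-144) = 576)
sqrt(1422 + (n - 10)**2) = sqrt(1422 + (576 - 10)**2) = sqrt(1422 + 566**2) = sqrt(1422 + 320356) = sqrt(321778)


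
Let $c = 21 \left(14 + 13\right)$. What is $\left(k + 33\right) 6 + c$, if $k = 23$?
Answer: $903$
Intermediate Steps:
$c = 567$ ($c = 21 \cdot 27 = 567$)
$\left(k + 33\right) 6 + c = \left(23 + 33\right) 6 + 567 = 56 \cdot 6 + 567 = 336 + 567 = 903$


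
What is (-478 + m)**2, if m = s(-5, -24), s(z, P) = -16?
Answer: 244036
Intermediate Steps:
m = -16
(-478 + m)**2 = (-478 - 16)**2 = (-494)**2 = 244036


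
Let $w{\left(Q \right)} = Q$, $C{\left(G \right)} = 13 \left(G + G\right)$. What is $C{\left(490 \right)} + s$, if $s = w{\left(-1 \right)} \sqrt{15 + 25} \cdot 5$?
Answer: $12740 - 10 \sqrt{10} \approx 12708.0$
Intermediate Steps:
$C{\left(G \right)} = 26 G$ ($C{\left(G \right)} = 13 \cdot 2 G = 26 G$)
$s = - 10 \sqrt{10}$ ($s = - \sqrt{15 + 25} \cdot 5 = - \sqrt{40} \cdot 5 = - 2 \sqrt{10} \cdot 5 = - 10 \sqrt{10} \approx -31.623$)
$C{\left(490 \right)} + s = 26 \cdot 490 - 10 \sqrt{10} = 12740 - 10 \sqrt{10}$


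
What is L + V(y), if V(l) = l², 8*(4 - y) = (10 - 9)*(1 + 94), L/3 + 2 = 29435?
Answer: 5655105/64 ≈ 88361.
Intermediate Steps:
L = 88299 (L = -6 + 3*29435 = -6 + 88305 = 88299)
y = -63/8 (y = 4 - (10 - 9)*(1 + 94)/8 = 4 - 95/8 = -63/8 ≈ -7.8750)
L + V(y) = 88299 + (-63/8)² = 88299 + 3969/64 = 5655105/64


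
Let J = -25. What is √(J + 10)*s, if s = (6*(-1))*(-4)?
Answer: 24*I*√15 ≈ 92.952*I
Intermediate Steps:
s = 24 (s = -6*(-4) = 24)
√(J + 10)*s = √(-25 + 10)*24 = √(-15)*24 = (I*√15)*24 = 24*I*√15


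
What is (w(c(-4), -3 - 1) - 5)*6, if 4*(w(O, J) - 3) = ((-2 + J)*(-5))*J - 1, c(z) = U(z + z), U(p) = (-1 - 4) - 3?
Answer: -387/2 ≈ -193.50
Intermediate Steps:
U(p) = -8 (U(p) = -5 - 3 = -8)
c(z) = -8
w(O, J) = 11/4 + J*(10 - 5*J)/4 (w(O, J) = 3 + (((-2 + J)*(-5))*J - 1)/4 = 3 + ((10 - 5*J)*J - 1)/4 = 3 + (J*(10 - 5*J) - 1)/4 = 3 + (-1 + J*(10 - 5*J))/4 = 3 + (-¼ + J*(10 - 5*J)/4) = 11/4 + J*(10 - 5*J)/4)
(w(c(-4), -3 - 1) - 5)*6 = ((11/4 - 5*(-3 - 1)²/4 + 5*(-3 - 1)/2) - 5)*6 = ((11/4 - 5/4*(-4)² + (5/2)*(-4)) - 5)*6 = ((11/4 - 5/4*16 - 10) - 5)*6 = ((11/4 - 20 - 10) - 5)*6 = (-109/4 - 5)*6 = -129/4*6 = -387/2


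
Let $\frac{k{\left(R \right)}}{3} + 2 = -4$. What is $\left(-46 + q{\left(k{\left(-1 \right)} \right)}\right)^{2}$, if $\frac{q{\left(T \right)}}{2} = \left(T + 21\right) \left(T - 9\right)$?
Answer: $43264$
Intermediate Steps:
$k{\left(R \right)} = -18$ ($k{\left(R \right)} = -6 + 3 \left(-4\right) = -6 - 12 = -18$)
$q{\left(T \right)} = 2 \left(-9 + T\right) \left(21 + T\right)$ ($q{\left(T \right)} = 2 \left(T + 21\right) \left(T - 9\right) = 2 \left(21 + T\right) \left(T - 9\right) = 2 \left(21 + T\right) \left(-9 + T\right) = 2 \left(-9 + T\right) \left(21 + T\right)$)
$\left(-46 + q{\left(k{\left(-1 \right)} \right)}\right)^{2} = \left(-46 + \left(-378 + 2 \left(-18\right)^{2} + 24 \left(-18\right)\right)\right)^{2} = \left(-46 - 162\right)^{2} = \left(-208\right)^{2} = 43264$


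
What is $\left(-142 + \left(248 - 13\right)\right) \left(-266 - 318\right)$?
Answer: $-54312$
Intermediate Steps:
$\left(-142 + \left(248 - 13\right)\right) \left(-266 - 318\right) = \left(-142 + \left(248 - 13\right)\right) \left(-584\right) = \left(-142 + 235\right) \left(-584\right) = 93 \left(-584\right) = -54312$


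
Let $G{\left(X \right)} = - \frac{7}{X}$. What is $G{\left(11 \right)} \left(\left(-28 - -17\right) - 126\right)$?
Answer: $\frac{959}{11} \approx 87.182$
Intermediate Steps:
$G{\left(11 \right)} \left(\left(-28 - -17\right) - 126\right) = - \frac{7}{11} \left(\left(-28 - -17\right) - 126\right) = \left(-7\right) \frac{1}{11} \left(\left(-28 + 17\right) - 126\right) = - \frac{7 \left(-11 - 126\right)}{11} = \left(- \frac{7}{11}\right) \left(-137\right) = \frac{959}{11}$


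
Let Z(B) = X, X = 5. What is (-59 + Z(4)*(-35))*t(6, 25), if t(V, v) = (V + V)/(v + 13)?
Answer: -1404/19 ≈ -73.895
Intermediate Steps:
Z(B) = 5
t(V, v) = 2*V/(13 + v) (t(V, v) = (2*V)/(13 + v) = 2*V/(13 + v))
(-59 + Z(4)*(-35))*t(6, 25) = (-59 + 5*(-35))*(2*6/(13 + 25)) = (-59 - 175)*(2*6/38) = -468*6/38 = -234*6/19 = -1404/19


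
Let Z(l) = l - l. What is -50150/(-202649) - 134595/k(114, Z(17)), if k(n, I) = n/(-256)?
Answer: 1163757418130/3850331 ≈ 3.0225e+5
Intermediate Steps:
Z(l) = 0
k(n, I) = -n/256 (k(n, I) = n*(-1/256) = -n/256)
-50150/(-202649) - 134595/k(114, Z(17)) = -50150/(-202649) - 134595/((-1/256*114)) = -50150*(-1/202649) - 134595/(-57/128) = 50150/202649 - 134595*(-128/57) = 50150/202649 + 5742720/19 = 1163757418130/3850331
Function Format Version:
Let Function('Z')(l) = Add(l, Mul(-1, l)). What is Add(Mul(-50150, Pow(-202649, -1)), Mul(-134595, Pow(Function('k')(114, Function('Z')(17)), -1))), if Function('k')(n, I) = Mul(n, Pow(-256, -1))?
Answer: Rational(1163757418130, 3850331) ≈ 3.0225e+5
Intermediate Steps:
Function('Z')(l) = 0
Function('k')(n, I) = Mul(Rational(-1, 256), n) (Function('k')(n, I) = Mul(n, Rational(-1, 256)) = Mul(Rational(-1, 256), n))
Add(Mul(-50150, Pow(-202649, -1)), Mul(-134595, Pow(Function('k')(114, Function('Z')(17)), -1))) = Add(Mul(-50150, Pow(-202649, -1)), Mul(-134595, Pow(Mul(Rational(-1, 256), 114), -1))) = Add(Mul(-50150, Rational(-1, 202649)), Mul(-134595, Pow(Rational(-57, 128), -1))) = Add(Rational(50150, 202649), Mul(-134595, Rational(-128, 57))) = Add(Rational(50150, 202649), Rational(5742720, 19)) = Rational(1163757418130, 3850331)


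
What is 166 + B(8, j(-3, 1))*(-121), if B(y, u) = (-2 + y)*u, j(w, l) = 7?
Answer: -4916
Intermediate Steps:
B(y, u) = u*(-2 + y)
166 + B(8, j(-3, 1))*(-121) = 166 + (7*(-2 + 8))*(-121) = 166 + (7*6)*(-121) = 166 + 42*(-121) = 166 - 5082 = -4916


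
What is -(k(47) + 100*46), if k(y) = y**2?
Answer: -6809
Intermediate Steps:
-(k(47) + 100*46) = -(47**2 + 100*46) = -(2209 + 4600) = -1*6809 = -6809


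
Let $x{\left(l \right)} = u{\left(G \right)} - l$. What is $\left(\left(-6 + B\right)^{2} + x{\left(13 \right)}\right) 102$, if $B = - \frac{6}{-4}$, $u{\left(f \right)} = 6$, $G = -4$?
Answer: $\frac{2703}{2} \approx 1351.5$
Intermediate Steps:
$B = \frac{3}{2}$ ($B = \left(-6\right) \left(- \frac{1}{4}\right) = \frac{3}{2} \approx 1.5$)
$x{\left(l \right)} = 6 - l$
$\left(\left(-6 + B\right)^{2} + x{\left(13 \right)}\right) 102 = \left(\left(-6 + \frac{3}{2}\right)^{2} + \left(6 - 13\right)\right) 102 = \left(\left(- \frac{9}{2}\right)^{2} + \left(6 - 13\right)\right) 102 = \left(\frac{81}{4} - 7\right) 102 = \frac{53}{4} \cdot 102 = \frac{2703}{2}$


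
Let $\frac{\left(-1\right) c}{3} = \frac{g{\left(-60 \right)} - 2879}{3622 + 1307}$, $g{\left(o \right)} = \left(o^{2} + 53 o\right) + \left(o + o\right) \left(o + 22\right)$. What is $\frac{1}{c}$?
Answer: $- \frac{1643}{2101} \approx -0.78201$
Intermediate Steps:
$g{\left(o \right)} = o^{2} + 53 o + 2 o \left(22 + o\right)$ ($g{\left(o \right)} = \left(o^{2} + 53 o\right) + 2 o \left(22 + o\right) = o^{2} + 53 o + 2 o \left(22 + o\right)$)
$c = - \frac{2101}{1643}$ ($c = - 3 \frac{- 60 \left(97 + 3 \left(-60\right)\right) - 2879}{3622 + 1307} = - 3 \frac{- 60 \left(97 - 180\right) - 2879}{4929} = - 3 \left(\left(-60\right) \left(-83\right) - 2879\right) \frac{1}{4929} = - 3 \left(4980 - 2879\right) \frac{1}{4929} = - 3 \cdot 2101 \cdot \frac{1}{4929} = \left(-3\right) \frac{2101}{4929} = - \frac{2101}{1643} \approx -1.2788$)
$\frac{1}{c} = \frac{1}{- \frac{2101}{1643}} = - \frac{1643}{2101}$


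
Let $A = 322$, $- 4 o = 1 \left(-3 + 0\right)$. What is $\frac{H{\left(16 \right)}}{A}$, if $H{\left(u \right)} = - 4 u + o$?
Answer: $- \frac{11}{56} \approx -0.19643$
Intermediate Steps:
$o = \frac{3}{4}$ ($o = - \frac{1 \left(-3 + 0\right)}{4} = - \frac{1 \left(-3\right)}{4} = \left(- \frac{1}{4}\right) \left(-3\right) = \frac{3}{4} \approx 0.75$)
$H{\left(u \right)} = \frac{3}{4} - 4 u$ ($H{\left(u \right)} = - 4 u + \frac{3}{4} = \frac{3}{4} - 4 u$)
$\frac{H{\left(16 \right)}}{A} = \frac{\frac{3}{4} - 64}{322} = \left(\frac{3}{4} - 64\right) \frac{1}{322} = \left(- \frac{253}{4}\right) \frac{1}{322} = - \frac{11}{56}$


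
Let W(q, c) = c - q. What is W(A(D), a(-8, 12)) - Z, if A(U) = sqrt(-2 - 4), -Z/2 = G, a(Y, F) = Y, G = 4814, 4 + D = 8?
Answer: 9620 - I*sqrt(6) ≈ 9620.0 - 2.4495*I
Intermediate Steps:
D = 4 (D = -4 + 8 = 4)
Z = -9628 (Z = -2*4814 = -9628)
A(U) = I*sqrt(6) (A(U) = sqrt(-6) = I*sqrt(6))
W(A(D), a(-8, 12)) - Z = (-8 - I*sqrt(6)) - 1*(-9628) = (-8 - I*sqrt(6)) + 9628 = 9620 - I*sqrt(6)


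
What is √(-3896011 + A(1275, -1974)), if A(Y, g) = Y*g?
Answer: I*√6412861 ≈ 2532.4*I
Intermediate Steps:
√(-3896011 + A(1275, -1974)) = √(-3896011 + 1275*(-1974)) = √(-3896011 - 2516850) = √(-6412861) = I*√6412861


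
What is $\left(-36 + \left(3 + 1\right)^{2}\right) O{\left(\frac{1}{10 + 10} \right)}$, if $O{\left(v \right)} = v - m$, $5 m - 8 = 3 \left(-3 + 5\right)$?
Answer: $55$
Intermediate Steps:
$m = \frac{14}{5}$ ($m = \frac{8}{5} + \frac{3 \left(-3 + 5\right)}{5} = \frac{8}{5} + \frac{3 \cdot 2}{5} = \frac{8}{5} + \frac{1}{5} \cdot 6 = \frac{8}{5} + \frac{6}{5} = \frac{14}{5} \approx 2.8$)
$O{\left(v \right)} = - \frac{14}{5} + v$ ($O{\left(v \right)} = v - \frac{14}{5} = - \frac{14}{5} + v$)
$\left(-36 + \left(3 + 1\right)^{2}\right) O{\left(\frac{1}{10 + 10} \right)} = \left(-36 + \left(3 + 1\right)^{2}\right) \left(- \frac{14}{5} + \frac{1}{10 + 10}\right) = \left(-36 + 4^{2}\right) \left(- \frac{14}{5} + \frac{1}{20}\right) = \left(-36 + 16\right) \left(- \frac{14}{5} + \frac{1}{20}\right) = \left(-20\right) \left(- \frac{11}{4}\right) = 55$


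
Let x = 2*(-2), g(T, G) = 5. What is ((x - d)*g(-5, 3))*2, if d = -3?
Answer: -10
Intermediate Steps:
x = -4
((x - d)*g(-5, 3))*2 = ((-4 - 1*(-3))*5)*2 = ((-4 + 3)*5)*2 = -1*5*2 = -5*2 = -10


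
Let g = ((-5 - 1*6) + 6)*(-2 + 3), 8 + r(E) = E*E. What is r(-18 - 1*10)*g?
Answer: -3880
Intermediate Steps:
r(E) = -8 + E² (r(E) = -8 + E*E = -8 + E²)
g = -5 (g = ((-5 - 6) + 6)*1 = (-11 + 6)*1 = -5*1 = -5)
r(-18 - 1*10)*g = (-8 + (-18 - 1*10)²)*(-5) = (-8 + (-18 - 10)²)*(-5) = (-8 + (-28)²)*(-5) = (-8 + 784)*(-5) = 776*(-5) = -3880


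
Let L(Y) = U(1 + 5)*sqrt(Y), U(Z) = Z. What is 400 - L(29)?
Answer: 400 - 6*sqrt(29) ≈ 367.69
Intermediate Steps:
L(Y) = 6*sqrt(Y) (L(Y) = (1 + 5)*sqrt(Y) = 6*sqrt(Y))
400 - L(29) = 400 - 6*sqrt(29)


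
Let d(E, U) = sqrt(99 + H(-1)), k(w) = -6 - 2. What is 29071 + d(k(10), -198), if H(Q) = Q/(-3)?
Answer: 29071 + sqrt(894)/3 ≈ 29081.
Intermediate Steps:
k(w) = -8
H(Q) = -Q/3 (H(Q) = Q*(-1/3) = -Q/3)
d(E, U) = sqrt(894)/3 (d(E, U) = sqrt(99 - 1/3*(-1)) = sqrt(99 + 1/3) = sqrt(298/3) = sqrt(894)/3)
29071 + d(k(10), -198) = 29071 + sqrt(894)/3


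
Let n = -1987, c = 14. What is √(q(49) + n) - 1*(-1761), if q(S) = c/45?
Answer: 1761 + 299*I*√5/15 ≈ 1761.0 + 44.572*I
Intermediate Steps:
q(S) = 14/45
√(q(49) + n) - 1*(-1761) = √(14/45 - 1987) - 1*(-1761) = √(-89401/45) + 1761 = 299*I*√5/15 + 1761 = 1761 + 299*I*√5/15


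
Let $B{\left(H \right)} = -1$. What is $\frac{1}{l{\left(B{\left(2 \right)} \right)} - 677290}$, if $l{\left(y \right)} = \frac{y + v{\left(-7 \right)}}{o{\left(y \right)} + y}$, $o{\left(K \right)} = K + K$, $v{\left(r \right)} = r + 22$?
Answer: $- \frac{3}{2031884} \approx -1.4765 \cdot 10^{-6}$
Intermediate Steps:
$v{\left(r \right)} = 22 + r$
$o{\left(K \right)} = 2 K$
$l{\left(y \right)} = \frac{15 + y}{3 y}$ ($l{\left(y \right)} = \frac{y + \left(22 - 7\right)}{2 y + y} = \frac{y + 15}{3 y} = \left(15 + y\right) \frac{1}{3 y} = \frac{15 + y}{3 y}$)
$\frac{1}{l{\left(B{\left(2 \right)} \right)} - 677290} = \frac{1}{\frac{15 - 1}{3 \left(-1\right)} - 677290} = \frac{1}{\frac{1}{3} \left(-1\right) 14 - 677290} = \frac{1}{- \frac{14}{3} - 677290} = \frac{1}{- \frac{2031884}{3}} = - \frac{3}{2031884}$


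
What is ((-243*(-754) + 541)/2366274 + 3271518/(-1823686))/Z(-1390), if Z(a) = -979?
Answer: 3703090986757/2112359304939378 ≈ 0.0017531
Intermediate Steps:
((-243*(-754) + 541)/2366274 + 3271518/(-1823686))/Z(-1390) = ((-243*(-754) + 541)/2366274 + 3271518/(-1823686))/(-979) = ((183222 + 541)*(1/2366274) + 3271518*(-1/1823686))*(-1/979) = (183763*(1/2366274) - 1635759/911843)*(-1/979) = (183763/2366274 - 1635759/911843)*(-1/979) = -3703090986757/2157670382982*(-1/979) = 3703090986757/2112359304939378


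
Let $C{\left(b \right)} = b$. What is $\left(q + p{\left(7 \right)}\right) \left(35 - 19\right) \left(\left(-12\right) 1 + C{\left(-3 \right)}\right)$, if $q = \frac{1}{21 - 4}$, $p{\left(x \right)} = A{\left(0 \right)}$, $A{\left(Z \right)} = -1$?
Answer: $\frac{3840}{17} \approx 225.88$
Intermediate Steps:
$p{\left(x \right)} = -1$
$q = \frac{1}{17} \approx 0.058824$
$\left(q + p{\left(7 \right)}\right) \left(35 - 19\right) \left(\left(-12\right) 1 + C{\left(-3 \right)}\right) = \left(\frac{1}{17} - 1\right) \left(35 - 19\right) \left(\left(-12\right) 1 - 3\right) = \left(- \frac{16}{17}\right) 16 \left(-12 - 3\right) = \left(- \frac{256}{17}\right) \left(-15\right) = \frac{3840}{17}$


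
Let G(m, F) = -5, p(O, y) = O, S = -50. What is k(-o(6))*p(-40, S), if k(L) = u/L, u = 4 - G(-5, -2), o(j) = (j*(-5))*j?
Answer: -2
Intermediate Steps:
o(j) = -5*j**2 (o(j) = (-5*j)*j = -5*j**2)
u = 9 (u = 4 - 1*(-5) = 4 + 5 = 9)
k(L) = 9/L
k(-o(6))*p(-40, S) = (9/((-(-5)*6**2)))*(-40) = (9/((-(-5)*36)))*(-40) = (9/((-1*(-180))))*(-40) = (9/180)*(-40) = (9*(1/180))*(-40) = (1/20)*(-40) = -2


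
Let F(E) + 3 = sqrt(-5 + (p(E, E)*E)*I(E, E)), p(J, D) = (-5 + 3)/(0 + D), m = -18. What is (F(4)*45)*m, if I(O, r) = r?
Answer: 2430 - 810*I*sqrt(13) ≈ 2430.0 - 2920.5*I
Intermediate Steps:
p(J, D) = -2/D
F(E) = -3 + sqrt(-5 - 2*E) (F(E) = -3 + sqrt(-5 + ((-2/E)*E)*E) = -3 + sqrt(-5 - 2*E))
(F(4)*45)*m = ((-3 + sqrt(-5 - 2*4))*45)*(-18) = ((-3 + sqrt(-5 - 8))*45)*(-18) = ((-3 + sqrt(-13))*45)*(-18) = ((-3 + I*sqrt(13))*45)*(-18) = (-135 + 45*I*sqrt(13))*(-18) = 2430 - 810*I*sqrt(13)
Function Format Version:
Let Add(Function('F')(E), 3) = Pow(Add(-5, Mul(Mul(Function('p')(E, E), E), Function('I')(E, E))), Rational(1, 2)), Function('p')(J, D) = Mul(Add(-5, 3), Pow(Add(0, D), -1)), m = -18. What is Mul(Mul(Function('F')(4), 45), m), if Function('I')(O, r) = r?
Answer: Add(2430, Mul(-810, I, Pow(13, Rational(1, 2)))) ≈ Add(2430.0, Mul(-2920.5, I))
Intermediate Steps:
Function('p')(J, D) = Mul(-2, Pow(D, -1))
Function('F')(E) = Add(-3, Pow(Add(-5, Mul(-2, E)), Rational(1, 2))) (Function('F')(E) = Add(-3, Pow(Add(-5, Mul(Mul(Mul(-2, Pow(E, -1)), E), E)), Rational(1, 2))) = Add(-3, Pow(Add(-5, Mul(-2, E)), Rational(1, 2))))
Mul(Mul(Function('F')(4), 45), m) = Mul(Mul(Add(-3, Pow(Add(-5, Mul(-2, 4)), Rational(1, 2))), 45), -18) = Mul(Mul(Add(-3, Pow(Add(-5, -8), Rational(1, 2))), 45), -18) = Mul(Mul(Add(-3, Pow(-13, Rational(1, 2))), 45), -18) = Mul(Mul(Add(-3, Mul(I, Pow(13, Rational(1, 2)))), 45), -18) = Mul(Add(-135, Mul(45, I, Pow(13, Rational(1, 2)))), -18) = Add(2430, Mul(-810, I, Pow(13, Rational(1, 2))))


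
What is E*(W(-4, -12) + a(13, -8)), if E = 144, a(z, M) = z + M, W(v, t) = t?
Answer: -1008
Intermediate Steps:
a(z, M) = M + z
E*(W(-4, -12) + a(13, -8)) = 144*(-12 + (-8 + 13)) = 144*(-12 + 5) = 144*(-7) = -1008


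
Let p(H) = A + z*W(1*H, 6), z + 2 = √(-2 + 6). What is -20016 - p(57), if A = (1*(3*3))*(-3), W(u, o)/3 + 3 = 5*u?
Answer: -19989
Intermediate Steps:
W(u, o) = -9 + 15*u (W(u, o) = -9 + 3*(5*u) = -9 + 15*u)
z = 0 (z = -2 + √(-2 + 6) = -2 + √4 = -2 + 2 = 0)
A = -27 (A = (1*9)*(-3) = 9*(-3) = -27)
p(H) = -27 (p(H) = -27 + 0*(-9 + 15*(1*H)) = -27 + 0*(-9 + 15*H) = -27 + 0 = -27)
-20016 - p(57) = -20016 - 1*(-27) = -20016 + 27 = -19989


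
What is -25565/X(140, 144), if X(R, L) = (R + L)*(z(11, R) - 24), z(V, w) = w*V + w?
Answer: -25565/470304 ≈ -0.054358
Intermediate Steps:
z(V, w) = w + V*w (z(V, w) = V*w + w = w + V*w)
X(R, L) = (-24 + 12*R)*(L + R) (X(R, L) = (R + L)*(R*(1 + 11) - 24) = (L + R)*(R*12 - 24) = (L + R)*(12*R - 24) = (L + R)*(-24 + 12*R) = (-24 + 12*R)*(L + R))
-25565/X(140, 144) = -25565/(-24*144 - 24*140 + 12*140² + 12*144*140) = -25565/(-3456 - 3360 + 12*19600 + 241920) = -25565/(-3456 - 3360 + 235200 + 241920) = -25565/470304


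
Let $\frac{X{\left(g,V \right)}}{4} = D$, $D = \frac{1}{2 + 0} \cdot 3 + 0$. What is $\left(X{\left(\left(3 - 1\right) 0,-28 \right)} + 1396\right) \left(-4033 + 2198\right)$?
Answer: $-2572670$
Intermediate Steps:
$D = \frac{3}{2}$ ($D = \frac{1}{2} \cdot 3 + 0 = \frac{3}{2} + 0 = \frac{3}{2} \approx 1.5$)
$X{\left(g,V \right)} = 6$ ($X{\left(g,V \right)} = 4 \cdot \frac{3}{2} = 6$)
$\left(X{\left(\left(3 - 1\right) 0,-28 \right)} + 1396\right) \left(-4033 + 2198\right) = \left(6 + 1396\right) \left(-4033 + 2198\right) = 1402 \left(-1835\right) = -2572670$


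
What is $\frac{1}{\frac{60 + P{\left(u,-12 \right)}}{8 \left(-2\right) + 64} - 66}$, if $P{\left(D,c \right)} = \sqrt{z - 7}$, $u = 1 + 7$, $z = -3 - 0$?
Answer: $- \frac{74592}{4829837} - \frac{24 i \sqrt{10}}{4829837} \approx -0.015444 - 1.5714 \cdot 10^{-5} i$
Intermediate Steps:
$z = -3$ ($z = -3 + 0 = -3$)
$u = 8$
$P{\left(D,c \right)} = i \sqrt{10}$ ($P{\left(D,c \right)} = \sqrt{-3 - 7} = \sqrt{-10} = i \sqrt{10}$)
$\frac{1}{\frac{60 + P{\left(u,-12 \right)}}{8 \left(-2\right) + 64} - 66} = \frac{1}{\frac{60 + i \sqrt{10}}{8 \left(-2\right) + 64} - 66} = \frac{1}{\frac{60 + i \sqrt{10}}{-16 + 64} - 66} = \frac{1}{\frac{60 + i \sqrt{10}}{48} - 66} = \frac{1}{\left(60 + i \sqrt{10}\right) \frac{1}{48} - 66} = \frac{1}{\left(\frac{5}{4} + \frac{i \sqrt{10}}{48}\right) - 66} = \frac{1}{- \frac{259}{4} + \frac{i \sqrt{10}}{48}}$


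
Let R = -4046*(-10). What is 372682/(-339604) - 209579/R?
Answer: -21563145109/3435094460 ≈ -6.2773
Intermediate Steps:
R = 40460
372682/(-339604) - 209579/R = 372682/(-339604) - 209579/40460 = 372682*(-1/339604) - 209579*1/40460 = -186341/169802 - 209579/40460 = -21563145109/3435094460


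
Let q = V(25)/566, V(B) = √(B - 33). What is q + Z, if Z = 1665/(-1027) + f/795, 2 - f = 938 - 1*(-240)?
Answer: -843809/272155 + I*√2/283 ≈ -3.1005 + 0.0049972*I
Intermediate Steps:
f = -1176 (f = 2 - (938 - 1*(-240)) = 2 - (938 + 240) = 2 - 1*1178 = 2 - 1178 = -1176)
V(B) = √(-33 + B)
Z = -843809/272155 (Z = 1665/(-1027) - 1176/795 = 1665*(-1/1027) - 1176*1/795 = -1665/1027 - 392/265 = -843809/272155 ≈ -3.1005)
q = I*√2/283 (q = √(-33 + 25)/566 = √(-8)*(1/566) = (2*I*√2)*(1/566) = I*√2/283 ≈ 0.0049972*I)
q + Z = I*√2/283 - 843809/272155 = -843809/272155 + I*√2/283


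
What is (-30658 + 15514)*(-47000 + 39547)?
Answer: 112868232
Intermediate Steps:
(-30658 + 15514)*(-47000 + 39547) = -15144*(-7453) = 112868232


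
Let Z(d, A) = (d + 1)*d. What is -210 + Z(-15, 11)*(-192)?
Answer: -40530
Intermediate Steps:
Z(d, A) = d*(1 + d) (Z(d, A) = (1 + d)*d = d*(1 + d))
-210 + Z(-15, 11)*(-192) = -210 - 15*(1 - 15)*(-192) = -210 - 15*(-14)*(-192) = -210 + 210*(-192) = -210 - 40320 = -40530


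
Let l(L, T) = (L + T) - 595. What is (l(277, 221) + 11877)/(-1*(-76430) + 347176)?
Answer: 5890/211803 ≈ 0.027809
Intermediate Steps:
l(L, T) = -595 + L + T
(l(277, 221) + 11877)/(-1*(-76430) + 347176) = ((-595 + 277 + 221) + 11877)/(-1*(-76430) + 347176) = (-97 + 11877)/(76430 + 347176) = 11780/423606 = 11780*(1/423606) = 5890/211803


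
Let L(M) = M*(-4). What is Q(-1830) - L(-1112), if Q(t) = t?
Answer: -6278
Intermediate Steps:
L(M) = -4*M
Q(-1830) - L(-1112) = -1830 - (-4)*(-1112) = -1830 - 1*4448 = -1830 - 4448 = -6278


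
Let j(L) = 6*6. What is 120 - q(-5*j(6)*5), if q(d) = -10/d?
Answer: 10799/90 ≈ 119.99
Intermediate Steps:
j(L) = 36
120 - q(-5*j(6)*5) = 120 - (-10)/(-5*36*5) = 120 - (-10)/((-180*5)) = 120 - (-10)/(-900) = 120 - (-10)*(-1)/900 = 120 - 1*1/90 = 120 - 1/90 = 10799/90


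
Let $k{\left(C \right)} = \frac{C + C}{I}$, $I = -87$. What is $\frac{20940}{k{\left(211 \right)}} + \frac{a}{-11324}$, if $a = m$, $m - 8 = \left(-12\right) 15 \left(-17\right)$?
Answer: $- \frac{2578891427}{597341} \approx -4317.3$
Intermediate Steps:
$m = 3068$ ($m = 8 + \left(-12\right) 15 \left(-17\right) = 8 - -3060 = 8 + 3060 = 3068$)
$a = 3068$
$k{\left(C \right)} = - \frac{2 C}{87}$ ($k{\left(C \right)} = \frac{C + C}{-87} = 2 C \left(- \frac{1}{87}\right) = - \frac{2 C}{87}$)
$\frac{20940}{k{\left(211 \right)}} + \frac{a}{-11324} = \frac{20940}{\left(- \frac{2}{87}\right) 211} + \frac{3068}{-11324} = \frac{20940}{- \frac{422}{87}} + 3068 \left(- \frac{1}{11324}\right) = 20940 \left(- \frac{87}{422}\right) - \frac{767}{2831} = - \frac{910890}{211} - \frac{767}{2831} = - \frac{2578891427}{597341}$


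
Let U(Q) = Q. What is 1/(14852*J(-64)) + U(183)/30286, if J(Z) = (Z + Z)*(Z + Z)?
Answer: 22265183015/3684824449024 ≈ 0.0060424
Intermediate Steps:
J(Z) = 4*Z² (J(Z) = (2*Z)*(2*Z) = 4*Z²)
1/(14852*J(-64)) + U(183)/30286 = 1/(14852*((4*(-64)²))) + 183/30286 = 1/(14852*((4*4096))) + 183*(1/30286) = (1/14852)/16384 + 183/30286 = (1/14852)*(1/16384) + 183/30286 = 1/243335168 + 183/30286 = 22265183015/3684824449024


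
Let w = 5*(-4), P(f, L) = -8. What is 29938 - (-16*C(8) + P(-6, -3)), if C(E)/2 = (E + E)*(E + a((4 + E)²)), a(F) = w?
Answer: 23802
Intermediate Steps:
w = -20
a(F) = -20
C(E) = 4*E*(-20 + E) (C(E) = 2*((E + E)*(E - 20)) = 2*((2*E)*(-20 + E)) = 2*(2*E*(-20 + E)) = 4*E*(-20 + E))
29938 - (-16*C(8) + P(-6, -3)) = 29938 - (-64*8*(-20 + 8) - 8) = 29938 - (-64*8*(-12) - 8) = 29938 - (-16*(-384) - 8) = 29938 - (6144 - 8) = 29938 - 1*6136 = 29938 - 6136 = 23802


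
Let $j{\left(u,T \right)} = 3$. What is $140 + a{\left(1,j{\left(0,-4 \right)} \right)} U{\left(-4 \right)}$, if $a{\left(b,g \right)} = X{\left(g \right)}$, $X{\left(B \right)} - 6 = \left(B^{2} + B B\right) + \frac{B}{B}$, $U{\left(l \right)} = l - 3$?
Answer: $-35$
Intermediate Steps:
$U{\left(l \right)} = -3 + l$
$X{\left(B \right)} = 7 + 2 B^{2}$ ($X{\left(B \right)} = 6 + \left(\left(B^{2} + B B\right) + \frac{B}{B}\right) = 6 + \left(\left(B^{2} + B^{2}\right) + 1\right) = 6 + \left(2 B^{2} + 1\right) = 6 + \left(1 + 2 B^{2}\right) = 7 + 2 B^{2}$)
$a{\left(b,g \right)} = 7 + 2 g^{2}$
$140 + a{\left(1,j{\left(0,-4 \right)} \right)} U{\left(-4 \right)} = 140 + \left(7 + 2 \cdot 3^{2}\right) \left(-3 - 4\right) = 140 + \left(7 + 2 \cdot 9\right) \left(-7\right) = 140 + \left(7 + 18\right) \left(-7\right) = 140 + 25 \left(-7\right) = 140 - 175 = -35$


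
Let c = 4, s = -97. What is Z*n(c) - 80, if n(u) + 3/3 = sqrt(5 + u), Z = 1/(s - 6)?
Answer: -8242/103 ≈ -80.019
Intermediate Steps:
Z = -1/103 (Z = 1/(-97 - 6) = 1/(-103) = -1/103 ≈ -0.0097087)
n(u) = -1 + sqrt(5 + u)
Z*n(c) - 80 = -(-1 + sqrt(5 + 4))/103 - 80 = -(-1 + sqrt(9))/103 - 80 = -(-1 + 3)/103 - 80 = -1/103*2 - 80 = -2/103 - 80 = -8242/103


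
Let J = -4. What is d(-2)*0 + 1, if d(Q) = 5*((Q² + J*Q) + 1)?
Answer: 1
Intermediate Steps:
d(Q) = 5 - 20*Q + 5*Q² (d(Q) = 5*((Q² - 4*Q) + 1) = 5*(1 + Q² - 4*Q) = 5 - 20*Q + 5*Q²)
d(-2)*0 + 1 = (5 - 20*(-2) + 5*(-2)²)*0 + 1 = (5 + 40 + 5*4)*0 + 1 = (5 + 40 + 20)*0 + 1 = 65*0 + 1 = 0 + 1 = 1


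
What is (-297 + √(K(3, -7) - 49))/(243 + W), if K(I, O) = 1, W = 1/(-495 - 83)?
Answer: -171666/140453 + 2312*I*√3/140453 ≈ -1.2222 + 0.028511*I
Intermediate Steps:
W = -1/578 (W = 1/(-578) = -1/578 ≈ -0.0017301)
(-297 + √(K(3, -7) - 49))/(243 + W) = (-297 + √(1 - 49))/(243 - 1/578) = (-297 + √(-48))/(140453/578) = (-297 + 4*I*√3)*(578/140453) = -171666/140453 + 2312*I*√3/140453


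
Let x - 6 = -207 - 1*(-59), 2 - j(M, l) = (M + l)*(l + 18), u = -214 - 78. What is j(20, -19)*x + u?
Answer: -718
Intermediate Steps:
u = -292
j(M, l) = 2 - (18 + l)*(M + l) (j(M, l) = 2 - (M + l)*(l + 18) = 2 - (M + l)*(18 + l) = 2 - (18 + l)*(M + l))
x = -142 (x = 6 + (-207 - 1*(-59)) = 6 + (-207 + 59) = 6 - 148 = -142)
j(20, -19)*x + u = (2 - 1*(-19)² - 18*20 - 18*(-19) - 1*20*(-19))*(-142) - 292 = (2 - 1*361 - 360 + 342 + 380)*(-142) - 292 = (2 - 361 - 360 + 342 + 380)*(-142) - 292 = 3*(-142) - 292 = -426 - 292 = -718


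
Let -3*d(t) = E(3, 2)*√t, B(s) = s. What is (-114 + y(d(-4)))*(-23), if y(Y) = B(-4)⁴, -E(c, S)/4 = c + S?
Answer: -3266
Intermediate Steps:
E(c, S) = -4*S - 4*c (E(c, S) = -4*(c + S) = -4*(S + c) = -4*S - 4*c)
d(t) = 20*√t/3 (d(t) = -(-4*2 - 4*3)*√t/3 = -(-8 - 12)*√t/3 = -(-20)*√t/3 = 20*√t/3)
y(Y) = 256 (y(Y) = (-4)⁴ = 256)
(-114 + y(d(-4)))*(-23) = (-114 + 256)*(-23) = 142*(-23) = -3266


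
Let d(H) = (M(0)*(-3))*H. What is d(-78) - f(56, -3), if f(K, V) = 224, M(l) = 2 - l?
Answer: 244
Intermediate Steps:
d(H) = -6*H (d(H) = ((2 - 1*0)*(-3))*H = ((2 + 0)*(-3))*H = (2*(-3))*H = -6*H)
d(-78) - f(56, -3) = -6*(-78) - 1*224 = 468 - 224 = 244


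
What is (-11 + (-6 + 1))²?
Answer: 256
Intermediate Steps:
(-11 + (-6 + 1))² = (-11 - 5)² = (-16)² = 256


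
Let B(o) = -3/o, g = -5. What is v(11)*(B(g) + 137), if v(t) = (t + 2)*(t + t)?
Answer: 196768/5 ≈ 39354.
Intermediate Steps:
v(t) = 2*t*(2 + t) (v(t) = (2 + t)*(2*t) = 2*t*(2 + t))
v(11)*(B(g) + 137) = (2*11*(2 + 11))*(-3/(-5) + 137) = (2*11*13)*(-3*(-⅕) + 137) = 286*(⅗ + 137) = 286*(688/5) = 196768/5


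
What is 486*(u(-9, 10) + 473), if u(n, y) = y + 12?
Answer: 240570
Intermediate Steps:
u(n, y) = 12 + y
486*(u(-9, 10) + 473) = 486*((12 + 10) + 473) = 486*(22 + 473) = 486*495 = 240570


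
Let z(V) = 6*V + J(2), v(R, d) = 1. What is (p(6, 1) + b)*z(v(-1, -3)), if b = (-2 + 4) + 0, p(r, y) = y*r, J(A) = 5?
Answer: 88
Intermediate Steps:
p(r, y) = r*y
b = 2 (b = 2 + 0 = 2)
z(V) = 5 + 6*V (z(V) = 6*V + 5 = 5 + 6*V)
(p(6, 1) + b)*z(v(-1, -3)) = (6*1 + 2)*(5 + 6*1) = (6 + 2)*(5 + 6) = 8*11 = 88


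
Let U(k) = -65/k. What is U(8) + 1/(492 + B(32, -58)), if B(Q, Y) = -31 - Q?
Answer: -27877/3432 ≈ -8.1227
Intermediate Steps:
U(8) + 1/(492 + B(32, -58)) = -65/8 + 1/(492 + (-31 - 1*32)) = -65*1/8 + 1/(492 + (-31 - 32)) = -65/8 + 1/(492 - 63) = -65/8 + 1/429 = -27877/3432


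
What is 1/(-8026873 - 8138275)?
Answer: -1/16165148 ≈ -6.1861e-8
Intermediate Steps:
1/(-8026873 - 8138275) = 1/(-16165148) = -1/16165148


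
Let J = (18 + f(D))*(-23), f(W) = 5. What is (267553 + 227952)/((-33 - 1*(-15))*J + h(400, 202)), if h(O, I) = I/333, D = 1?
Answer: 165003165/3171028 ≈ 52.035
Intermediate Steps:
J = -529 (J = (18 + 5)*(-23) = 23*(-23) = -529)
h(O, I) = I/333 (h(O, I) = I*(1/333) = I/333)
(267553 + 227952)/((-33 - 1*(-15))*J + h(400, 202)) = (267553 + 227952)/((-33 - 1*(-15))*(-529) + (1/333)*202) = 495505/((-33 + 15)*(-529) + 202/333) = 495505/(-18*(-529) + 202/333) = 495505/(9522 + 202/333) = 495505/(3171028/333) = 495505*(333/3171028) = 165003165/3171028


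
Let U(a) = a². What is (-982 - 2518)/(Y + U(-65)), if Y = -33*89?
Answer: -125/46 ≈ -2.7174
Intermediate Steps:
Y = -2937
(-982 - 2518)/(Y + U(-65)) = (-982 - 2518)/(-2937 + (-65)²) = -3500/(-2937 + 4225) = -3500/1288 = -3500*1/1288 = -125/46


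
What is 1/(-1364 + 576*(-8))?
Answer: -1/5972 ≈ -0.00016745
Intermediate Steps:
1/(-1364 + 576*(-8)) = 1/(-1364 - 4608) = 1/(-5972) = -1/5972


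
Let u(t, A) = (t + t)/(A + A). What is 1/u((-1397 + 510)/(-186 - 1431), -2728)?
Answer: -4411176/887 ≈ -4973.1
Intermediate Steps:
u(t, A) = t/A (u(t, A) = (2*t)/((2*A)) = (2*t)*(1/(2*A)) = t/A)
1/u((-1397 + 510)/(-186 - 1431), -2728) = 1/(((-1397 + 510)/(-186 - 1431))/(-2728)) = 1/(-887/(-1617)*(-1/2728)) = 1/(-887*(-1/1617)*(-1/2728)) = 1/((887/1617)*(-1/2728)) = 1/(-887/4411176) = -4411176/887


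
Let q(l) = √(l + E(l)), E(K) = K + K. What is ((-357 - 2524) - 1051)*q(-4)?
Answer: -7864*I*√3 ≈ -13621.0*I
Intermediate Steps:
E(K) = 2*K
q(l) = √3*√l (q(l) = √(l + 2*l) = √(3*l) = √3*√l)
((-357 - 2524) - 1051)*q(-4) = ((-357 - 2524) - 1051)*(√3*√(-4)) = (-2881 - 1051)*(√3*(2*I)) = -7864*I*√3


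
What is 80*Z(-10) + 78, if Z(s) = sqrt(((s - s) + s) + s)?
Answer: 78 + 160*I*sqrt(5) ≈ 78.0 + 357.77*I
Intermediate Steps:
Z(s) = sqrt(2)*sqrt(s) (Z(s) = sqrt((0 + s) + s) = sqrt(s + s) = sqrt(2*s) = sqrt(2)*sqrt(s))
80*Z(-10) + 78 = 80*(sqrt(2)*sqrt(-10)) + 78 = 80*(sqrt(2)*(I*sqrt(10))) + 78 = 80*(2*I*sqrt(5)) + 78 = 160*I*sqrt(5) + 78 = 78 + 160*I*sqrt(5)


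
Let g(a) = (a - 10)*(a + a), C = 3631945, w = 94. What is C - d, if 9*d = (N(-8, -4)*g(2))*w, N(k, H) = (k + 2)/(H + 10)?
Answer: 32684497/9 ≈ 3.6316e+6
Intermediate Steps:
N(k, H) = (2 + k)/(10 + H)
g(a) = 2*a*(-10 + a) (g(a) = (-10 + a)*(2*a) = 2*a*(-10 + a))
d = 3008/9 (d = ((((2 - 8)/(10 - 4))*(2*2*(-10 + 2)))*94)/9 = (((-6/6)*(2*2*(-8)))*94)/9 = ((((⅙)*(-6))*(-32))*94)/9 = (-1*(-32)*94)/9 = (32*94)/9 = (⅑)*3008 = 3008/9 ≈ 334.22)
C - d = 3631945 - 1*3008/9 = 3631945 - 3008/9 = 32684497/9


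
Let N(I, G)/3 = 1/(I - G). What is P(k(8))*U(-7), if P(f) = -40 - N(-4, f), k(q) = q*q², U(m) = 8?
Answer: -13758/43 ≈ -319.95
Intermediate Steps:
k(q) = q³
N(I, G) = 3/(I - G) (N(I, G) = 3*(1/(I - G)) = 3/(I - G))
P(f) = -40 + 3/(4 + f) (P(f) = -40 - (-3)/(f - 1*(-4)) = -40 - (-3)/(f + 4) = -40 - (-3)/(4 + f) = -40 + 3/(4 + f))
P(k(8))*U(-7) = ((-157 - 40*8³)/(4 + 8³))*8 = ((-157 - 40*512)/(4 + 512))*8 = ((-157 - 20480)/516)*8 = ((1/516)*(-20637))*8 = -6879/172*8 = -13758/43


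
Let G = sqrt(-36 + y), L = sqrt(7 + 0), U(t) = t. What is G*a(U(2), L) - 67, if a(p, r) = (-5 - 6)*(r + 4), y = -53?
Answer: -67 - 11*I*sqrt(89)*(4 + sqrt(7)) ≈ -67.0 - 689.66*I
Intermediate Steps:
L = sqrt(7) ≈ 2.6458
a(p, r) = -44 - 11*r (a(p, r) = -11*(4 + r) = -44 - 11*r)
G = I*sqrt(89) (G = sqrt(-36 - 53) = sqrt(-89) = I*sqrt(89) ≈ 9.434*I)
G*a(U(2), L) - 67 = (I*sqrt(89))*(-44 - 11*sqrt(7)) - 67 = I*sqrt(89)*(-44 - 11*sqrt(7)) - 67 = -67 + I*sqrt(89)*(-44 - 11*sqrt(7))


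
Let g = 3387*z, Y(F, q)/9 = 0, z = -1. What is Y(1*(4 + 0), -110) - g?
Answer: 3387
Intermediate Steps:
Y(F, q) = 0 (Y(F, q) = 9*0 = 0)
g = -3387 (g = 3387*(-1) = -3387)
Y(1*(4 + 0), -110) - g = 0 - 1*(-3387) = 0 + 3387 = 3387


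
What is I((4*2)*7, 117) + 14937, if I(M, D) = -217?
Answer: 14720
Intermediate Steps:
I((4*2)*7, 117) + 14937 = -217 + 14937 = 14720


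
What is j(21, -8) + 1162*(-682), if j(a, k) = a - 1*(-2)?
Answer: -792461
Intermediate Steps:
j(a, k) = 2 + a (j(a, k) = a + 2 = 2 + a)
j(21, -8) + 1162*(-682) = (2 + 21) + 1162*(-682) = 23 - 792484 = -792461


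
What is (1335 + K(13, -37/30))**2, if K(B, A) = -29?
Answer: 1705636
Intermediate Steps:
(1335 + K(13, -37/30))**2 = (1335 - 29)**2 = 1306**2 = 1705636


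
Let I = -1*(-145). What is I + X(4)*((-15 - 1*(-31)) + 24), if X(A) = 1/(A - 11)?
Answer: 975/7 ≈ 139.29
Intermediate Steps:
X(A) = 1/(-11 + A)
I = 145
I + X(4)*((-15 - 1*(-31)) + 24) = 145 + ((-15 - 1*(-31)) + 24)/(-11 + 4) = 145 + ((-15 + 31) + 24)/(-7) = 145 - (16 + 24)/7 = 145 - 1/7*40 = 145 - 40/7 = 975/7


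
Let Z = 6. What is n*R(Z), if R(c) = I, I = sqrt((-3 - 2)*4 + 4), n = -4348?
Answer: -17392*I ≈ -17392.0*I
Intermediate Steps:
I = 4*I (I = sqrt(-5*4 + 4) = sqrt(-20 + 4) = sqrt(-16) = 4*I ≈ 4.0*I)
R(c) = 4*I
n*R(Z) = -17392*I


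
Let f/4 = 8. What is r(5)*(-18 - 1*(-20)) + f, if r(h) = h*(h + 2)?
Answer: 102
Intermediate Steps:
f = 32 (f = 4*8 = 32)
r(h) = h*(2 + h)
r(5)*(-18 - 1*(-20)) + f = (5*(2 + 5))*(-18 - 1*(-20)) + 32 = (5*7)*(-18 + 20) + 32 = 35*2 + 32 = 70 + 32 = 102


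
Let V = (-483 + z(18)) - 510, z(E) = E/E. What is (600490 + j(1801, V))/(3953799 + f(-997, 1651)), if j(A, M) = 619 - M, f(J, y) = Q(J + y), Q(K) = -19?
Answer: 602101/3953780 ≈ 0.15228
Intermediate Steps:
z(E) = 1
V = -992 (V = (-483 + 1) - 510 = -482 - 510 = -992)
f(J, y) = -19
(600490 + j(1801, V))/(3953799 + f(-997, 1651)) = (600490 + (619 - 1*(-992)))/(3953799 - 19) = (600490 + (619 + 992))/3953780 = (600490 + 1611)*(1/3953780) = 602101*(1/3953780) = 602101/3953780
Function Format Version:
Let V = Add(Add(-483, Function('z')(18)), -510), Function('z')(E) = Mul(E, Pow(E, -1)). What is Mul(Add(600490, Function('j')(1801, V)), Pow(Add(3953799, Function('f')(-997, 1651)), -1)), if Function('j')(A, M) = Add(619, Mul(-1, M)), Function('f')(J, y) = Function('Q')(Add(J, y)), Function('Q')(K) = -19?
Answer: Rational(602101, 3953780) ≈ 0.15228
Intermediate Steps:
Function('z')(E) = 1
V = -992 (V = Add(Add(-483, 1), -510) = Add(-482, -510) = -992)
Function('f')(J, y) = -19
Mul(Add(600490, Function('j')(1801, V)), Pow(Add(3953799, Function('f')(-997, 1651)), -1)) = Mul(Add(600490, Add(619, Mul(-1, -992))), Pow(Add(3953799, -19), -1)) = Mul(Add(600490, Add(619, 992)), Pow(3953780, -1)) = Mul(Add(600490, 1611), Rational(1, 3953780)) = Mul(602101, Rational(1, 3953780)) = Rational(602101, 3953780)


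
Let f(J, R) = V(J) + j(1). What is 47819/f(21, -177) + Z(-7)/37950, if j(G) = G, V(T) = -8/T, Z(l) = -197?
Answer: 38109349489/493350 ≈ 77246.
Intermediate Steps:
f(J, R) = 1 - 8/J (f(J, R) = -8/J + 1 = 1 - 8/J)
47819/f(21, -177) + Z(-7)/37950 = 47819/(((-8 + 21)/21)) - 197/37950 = 47819/(((1/21)*13)) - 197*1/37950 = 47819/(13/21) - 197/37950 = 47819*(21/13) - 197/37950 = 1004199/13 - 197/37950 = 38109349489/493350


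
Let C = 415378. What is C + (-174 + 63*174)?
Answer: 426166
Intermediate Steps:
C + (-174 + 63*174) = 415378 + (-174 + 63*174) = 415378 + (-174 + 10962) = 415378 + 10788 = 426166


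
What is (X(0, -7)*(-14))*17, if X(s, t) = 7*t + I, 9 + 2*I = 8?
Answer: 11781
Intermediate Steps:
I = -½ (I = -9/2 + (½)*8 = -9/2 + 4 = -½ ≈ -0.50000)
X(s, t) = -½ + 7*t (X(s, t) = 7*t - ½ = -½ + 7*t)
(X(0, -7)*(-14))*17 = ((-½ + 7*(-7))*(-14))*17 = ((-½ - 49)*(-14))*17 = -99/2*(-14)*17 = 693*17 = 11781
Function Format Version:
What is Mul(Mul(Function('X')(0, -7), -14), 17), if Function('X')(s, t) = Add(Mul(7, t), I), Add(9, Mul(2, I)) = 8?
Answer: 11781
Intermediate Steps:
I = Rational(-1, 2) (I = Add(Rational(-9, 2), Mul(Rational(1, 2), 8)) = Add(Rational(-9, 2), 4) = Rational(-1, 2) ≈ -0.50000)
Function('X')(s, t) = Add(Rational(-1, 2), Mul(7, t)) (Function('X')(s, t) = Add(Mul(7, t), Rational(-1, 2)) = Add(Rational(-1, 2), Mul(7, t)))
Mul(Mul(Function('X')(0, -7), -14), 17) = Mul(Mul(Add(Rational(-1, 2), Mul(7, -7)), -14), 17) = Mul(Mul(Add(Rational(-1, 2), -49), -14), 17) = Mul(Mul(Rational(-99, 2), -14), 17) = Mul(693, 17) = 11781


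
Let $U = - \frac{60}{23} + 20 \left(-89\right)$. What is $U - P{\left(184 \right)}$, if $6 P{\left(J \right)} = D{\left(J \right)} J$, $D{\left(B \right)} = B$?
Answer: $- \frac{512344}{69} \approx -7425.3$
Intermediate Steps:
$P{\left(J \right)} = \frac{J^{2}}{6}$ ($P{\left(J \right)} = \frac{J J}{6} = \frac{J^{2}}{6}$)
$U = - \frac{41000}{23}$ ($U = \left(-60\right) \frac{1}{23} - 1780 = - \frac{60}{23} - 1780 = - \frac{41000}{23} \approx -1782.6$)
$U - P{\left(184 \right)} = - \frac{41000}{23} - \frac{184^{2}}{6} = - \frac{41000}{23} - \frac{1}{6} \cdot 33856 = - \frac{41000}{23} - \frac{16928}{3} = - \frac{512344}{69}$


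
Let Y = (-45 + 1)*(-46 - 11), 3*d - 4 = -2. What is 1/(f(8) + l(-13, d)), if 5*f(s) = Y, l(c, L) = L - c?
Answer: 15/7729 ≈ 0.0019407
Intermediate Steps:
d = ⅔ (d = 4/3 + (⅓)*(-2) = 4/3 - ⅔ = ⅔ ≈ 0.66667)
Y = 2508 (Y = -44*(-57) = 2508)
f(s) = 2508/5 (f(s) = (⅕)*2508 = 2508/5)
1/(f(8) + l(-13, d)) = 1/(2508/5 + (⅔ - 1*(-13))) = 1/(2508/5 + (⅔ + 13)) = 1/(2508/5 + 41/3) = 1/(7729/15) = 15/7729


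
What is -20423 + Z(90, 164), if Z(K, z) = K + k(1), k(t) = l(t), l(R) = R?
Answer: -20332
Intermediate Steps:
k(t) = t
Z(K, z) = 1 + K (Z(K, z) = K + 1 = 1 + K)
-20423 + Z(90, 164) = -20423 + (1 + 90) = -20423 + 91 = -20332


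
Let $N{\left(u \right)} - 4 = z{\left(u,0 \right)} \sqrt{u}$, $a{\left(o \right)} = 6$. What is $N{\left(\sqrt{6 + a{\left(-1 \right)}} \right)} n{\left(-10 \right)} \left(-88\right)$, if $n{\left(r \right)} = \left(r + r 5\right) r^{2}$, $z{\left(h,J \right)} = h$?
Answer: $2112000 + 1056000 \sqrt{2} \cdot 3^{\frac{3}{4}} \approx 5.5162 \cdot 10^{6}$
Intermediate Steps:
$N{\left(u \right)} = 4 + u^{\frac{3}{2}}$ ($N{\left(u \right)} = 4 + u \sqrt{u} = 4 + u^{\frac{3}{2}}$)
$n{\left(r \right)} = 6 r^{3}$ ($n{\left(r \right)} = \left(r + 5 r\right) r^{2} = 6 r r^{2} = 6 r^{3}$)
$N{\left(\sqrt{6 + a{\left(-1 \right)}} \right)} n{\left(-10 \right)} \left(-88\right) = \left(4 + \left(\sqrt{6 + 6}\right)^{\frac{3}{2}}\right) 6 \left(-10\right)^{3} \left(-88\right) = \left(4 + \left(\sqrt{12}\right)^{\frac{3}{2}}\right) 6 \left(-1000\right) \left(-88\right) = \left(4 + \left(2 \sqrt{3}\right)^{\frac{3}{2}}\right) \left(-6000\right) \left(-88\right) = \left(4 + 2 \sqrt{2} \cdot 3^{\frac{3}{4}}\right) \left(-6000\right) \left(-88\right) = \left(-24000 - 12000 \sqrt{2} \cdot 3^{\frac{3}{4}}\right) \left(-88\right) = 2112000 + 1056000 \sqrt{2} \cdot 3^{\frac{3}{4}}$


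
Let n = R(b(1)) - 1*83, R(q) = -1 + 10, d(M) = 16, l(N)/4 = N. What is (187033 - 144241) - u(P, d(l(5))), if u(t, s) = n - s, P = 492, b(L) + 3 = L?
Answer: 42882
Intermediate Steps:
l(N) = 4*N
b(L) = -3 + L
R(q) = 9
n = -74 (n = 9 - 1*83 = 9 - 83 = -74)
u(t, s) = -74 - s
(187033 - 144241) - u(P, d(l(5))) = (187033 - 144241) - (-74 - 1*16) = 42792 - (-74 - 16) = 42792 - 1*(-90) = 42792 + 90 = 42882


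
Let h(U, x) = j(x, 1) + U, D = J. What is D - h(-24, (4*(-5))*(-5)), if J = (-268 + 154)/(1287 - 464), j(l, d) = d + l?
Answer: -63485/823 ≈ -77.139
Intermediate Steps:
J = -114/823 ≈ -0.13852
D = -114/823 ≈ -0.13852
h(U, x) = 1 + U + x (h(U, x) = (1 + x) + U = 1 + U + x)
D - h(-24, (4*(-5))*(-5)) = -114/823 - (1 - 24 + (4*(-5))*(-5)) = -114/823 - (1 - 24 - 20*(-5)) = -114/823 - (1 - 24 + 100) = -114/823 - 1*77 = -114/823 - 77 = -63485/823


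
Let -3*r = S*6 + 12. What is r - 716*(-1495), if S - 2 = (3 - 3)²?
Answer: 1070412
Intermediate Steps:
S = 2 (S = 2 + (3 - 3)² = 2 + 0² = 2 + 0 = 2)
r = -8 (r = -(2*6 + 12)/3 = -(12 + 12)/3 = -⅓*24 = -8)
r - 716*(-1495) = -8 - 716*(-1495) = -8 + 1070420 = 1070412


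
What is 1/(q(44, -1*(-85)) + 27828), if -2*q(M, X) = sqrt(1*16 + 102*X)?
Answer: 55656/1548790825 + sqrt(8686)/1548790825 ≈ 3.5995e-5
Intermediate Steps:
q(M, X) = -sqrt(16 + 102*X)/2 (q(M, X) = -sqrt(1*16 + 102*X)/2 = -sqrt(16 + 102*X)/2)
1/(q(44, -1*(-85)) + 27828) = 1/(-sqrt(16 + 102*(-1*(-85)))/2 + 27828) = 1/(-sqrt(16 + 102*85)/2 + 27828) = 1/(-sqrt(16 + 8670)/2 + 27828) = 1/(-sqrt(8686)/2 + 27828) = 1/(27828 - sqrt(8686)/2)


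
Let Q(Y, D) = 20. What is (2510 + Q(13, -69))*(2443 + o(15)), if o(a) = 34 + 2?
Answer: 6271870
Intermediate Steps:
o(a) = 36
(2510 + Q(13, -69))*(2443 + o(15)) = (2510 + 20)*(2443 + 36) = 2530*2479 = 6271870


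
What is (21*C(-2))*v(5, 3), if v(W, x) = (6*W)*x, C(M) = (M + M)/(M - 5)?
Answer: 1080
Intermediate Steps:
C(M) = 2*M/(-5 + M) (C(M) = (2*M)/(-5 + M) = 2*M/(-5 + M))
v(W, x) = 6*W*x
(21*C(-2))*v(5, 3) = (21*(2*(-2)/(-5 - 2)))*(6*5*3) = (21*(2*(-2)/(-7)))*90 = (21*(2*(-2)*(-⅐)))*90 = (21*(4/7))*90 = 12*90 = 1080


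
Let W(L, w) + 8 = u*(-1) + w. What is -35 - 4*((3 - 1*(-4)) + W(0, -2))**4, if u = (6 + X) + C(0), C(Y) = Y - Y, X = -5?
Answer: -1059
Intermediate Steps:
C(Y) = 0
u = 1 (u = (6 - 5) + 0 = 1 + 0 = 1)
W(L, w) = -9 + w (W(L, w) = -8 + (1*(-1) + w) = -8 + (-1 + w) = -9 + w)
-35 - 4*((3 - 1*(-4)) + W(0, -2))**4 = -35 - 4*((3 - 1*(-4)) + (-9 - 2))**4 = -35 - 4*((3 + 4) - 11)**4 = -35 - 4*(7 - 11)**4 = -35 - 4*(-4)**4 = -35 - 4*256 = -35 - 1024 = -1059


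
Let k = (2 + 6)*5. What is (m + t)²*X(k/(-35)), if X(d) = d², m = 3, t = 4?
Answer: 64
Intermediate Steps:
k = 40 (k = 8*5 = 40)
(m + t)²*X(k/(-35)) = (3 + 4)²*(40/(-35))² = 7²*(40*(-1/35))² = 49*(-8/7)² = 49*(64/49) = 64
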